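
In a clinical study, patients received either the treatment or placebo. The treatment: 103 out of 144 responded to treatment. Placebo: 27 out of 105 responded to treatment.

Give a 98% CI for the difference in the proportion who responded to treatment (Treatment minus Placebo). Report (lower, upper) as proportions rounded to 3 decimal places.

(0.326, 0.590)

First, p̂₁ = 103/144 = 0.7153; p̂₂ = 27/105 = 0.2571.
The two standard errors are √(0.7153×0.2847/144) = 0.03761 and √(0.2571×0.7429/105) = 0.04265.
Because the samples are independent, SE_diff = √(0.03761² + 0.04265²) = 0.05686.
Using z* = 2.326 for 98%, ME = 2.326 × 0.05686 = 0.13226.
p̂₁ − p̂₂ = 0.4582; interval 0.4582 ± 0.13226 gives (0.326, 0.590).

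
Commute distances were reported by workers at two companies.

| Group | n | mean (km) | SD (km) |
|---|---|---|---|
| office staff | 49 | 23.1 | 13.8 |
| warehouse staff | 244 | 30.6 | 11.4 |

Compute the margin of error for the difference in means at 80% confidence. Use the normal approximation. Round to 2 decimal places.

Per-group SEs: s₁/√n₁ = 13.8/√49 = 1.9714, s₂/√n₂ = 11.4/√244 = 0.7298.
Unpooled SE of the difference: √(3.88641796 + 0.53260804) = 2.1021.
Margin of error = z* · SE = 1.282 × 2.1021 = 2.6949.

2.69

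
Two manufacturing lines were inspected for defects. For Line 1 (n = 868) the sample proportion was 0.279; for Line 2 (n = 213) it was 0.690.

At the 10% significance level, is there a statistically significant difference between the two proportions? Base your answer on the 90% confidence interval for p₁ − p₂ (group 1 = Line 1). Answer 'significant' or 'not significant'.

significant

The two standard errors are √(0.2790×0.7210/868) = 0.01522 and √(0.6900×0.3100/213) = 0.03169.
Because the samples are independent, SE_diff = √(0.01522² + 0.03169²) = 0.03516.
Using z* = 1.645 for 90%, ME = 1.645 × 0.03516 = 0.05784.
p̂₁ − p̂₂ = -0.4110; interval -0.4110 ± 0.05784 gives (-0.46884, -0.35316).
The interval (-0.46884, -0.35316) does not contain 0, so the difference is significant.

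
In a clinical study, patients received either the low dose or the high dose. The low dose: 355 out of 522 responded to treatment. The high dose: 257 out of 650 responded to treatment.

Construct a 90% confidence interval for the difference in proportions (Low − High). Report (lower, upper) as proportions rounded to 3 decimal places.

p̂₁ = 355/522 = 0.6801 and p̂₂ = 257/650 = 0.3954.
SE₁ = √(p̂₁(1−p̂₁)/n₁) = √(0.6801·0.3199/522) = 0.02042; SE₂ = √(0.3954·0.6046/650) = 0.01918.
Independent samples: SE of the difference = √(SE₁² + SE₂²) = √(0.0004169764 + 0.0003678724) = 0.02802.
z* for 90% confidence is 1.645, so the margin of error is 1.645 × 0.02802 = 0.04609.
Point estimate p̂₁ − p̂₂ = 0.6801 − 0.3954 = 0.2847.
0.2847 ± 0.04609 → (0.239, 0.331).

(0.239, 0.331)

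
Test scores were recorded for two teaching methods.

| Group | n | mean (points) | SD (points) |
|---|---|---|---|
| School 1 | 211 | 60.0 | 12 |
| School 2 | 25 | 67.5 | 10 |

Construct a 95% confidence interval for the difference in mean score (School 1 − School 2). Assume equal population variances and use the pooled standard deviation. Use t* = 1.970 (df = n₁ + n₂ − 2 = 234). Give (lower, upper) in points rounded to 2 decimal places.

(-12.42, -2.58)

s_p = √[((n₁−1)s₁² + (n₂−1)s₂²)/(n₁+n₂−2)] = √[(210·12² + 24·10²)/234] = 11.8105.
SE = 11.8105·√(1/211 + 1/25) = 2.4981.
With t* = 1.970, margin = 1.970 × 2.4981 = 4.9213.
x̄₁ − x̄₂ = 60.0 − 67.5 = -7.5000; interval -7.5000 ± 4.9213 = (-12.42, -2.58).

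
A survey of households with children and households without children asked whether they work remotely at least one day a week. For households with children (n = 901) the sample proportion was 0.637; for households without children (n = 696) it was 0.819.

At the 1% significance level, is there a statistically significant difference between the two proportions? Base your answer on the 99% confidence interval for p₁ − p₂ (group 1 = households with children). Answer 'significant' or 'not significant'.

SE₁ = √(p̂₁(1−p̂₁)/n₁) = √(0.6370·0.3630/901) = 0.01602; SE₂ = √(0.8190·0.1810/696) = 0.01459.
Independent samples: SE of the difference = √(SE₁² + SE₂²) = √(0.0002566404 + 0.0002128681) = 0.02167.
z* for 99% confidence is 2.576, so the margin of error is 2.576 × 0.02167 = 0.05582.
Point estimate p̂₁ − p̂₂ = 0.6370 − 0.8190 = -0.1820.
-0.1820 ± 0.05582 → (-0.23782, -0.12618).
The interval (-0.23782, -0.12618) does not contain 0, so the difference is significant.

significant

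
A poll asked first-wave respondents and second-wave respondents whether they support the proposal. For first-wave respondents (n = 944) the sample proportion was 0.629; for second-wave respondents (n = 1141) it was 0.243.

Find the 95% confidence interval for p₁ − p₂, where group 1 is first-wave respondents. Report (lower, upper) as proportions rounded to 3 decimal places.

(0.346, 0.426)

The two standard errors are √(0.6290×0.3710/944) = 0.01572 and √(0.2430×0.7570/1141) = 0.01270.
Because the samples are independent, SE_diff = √(0.01572² + 0.01270²) = 0.02021.
Using z* = 1.960 for 95%, ME = 1.960 × 0.02021 = 0.03961.
p̂₁ − p̂₂ = 0.3860; interval 0.3860 ± 0.03961 gives (0.346, 0.426).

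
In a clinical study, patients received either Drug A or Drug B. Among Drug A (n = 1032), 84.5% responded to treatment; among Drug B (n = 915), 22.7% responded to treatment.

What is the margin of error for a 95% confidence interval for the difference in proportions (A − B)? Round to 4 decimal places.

Each SE is √(p̂(1−p̂)/n): √(0.8450·0.1550/1032) = 0.01127 and √(0.2270·0.7730/915) = 0.01385.
SE(p̂₁ − p̂₂) = √(SE₁² + SE₂²) = √(0.0001270129 + 0.0001918225) = 0.01786, since the two samples are independent.
At 95% confidence z* = 1.960; margin = 1.960 × 0.01786 = 0.03501.

0.0350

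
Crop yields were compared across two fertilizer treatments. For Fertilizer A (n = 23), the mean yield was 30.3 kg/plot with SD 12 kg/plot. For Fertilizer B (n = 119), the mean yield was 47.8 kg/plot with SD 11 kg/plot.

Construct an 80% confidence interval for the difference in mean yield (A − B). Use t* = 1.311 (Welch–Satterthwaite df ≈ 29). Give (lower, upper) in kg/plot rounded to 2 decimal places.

Standard errors of each mean: 12/√23 = 2.5022 and 11/√119 = 1.0084.
SE(x̄₁ − x̄₂) = √(2.5022² + 1.0084²) = 2.6978 for independent samples with unequal variances.
With t* = 1.311, the margin is 1.311 × 2.6978 = 3.5368.
x̄₁ − x̄₂ = 30.3 − 47.8 = -17.5000; the interval is -17.5000 ± 3.5368 = (-21.04, -13.96).

(-21.04, -13.96)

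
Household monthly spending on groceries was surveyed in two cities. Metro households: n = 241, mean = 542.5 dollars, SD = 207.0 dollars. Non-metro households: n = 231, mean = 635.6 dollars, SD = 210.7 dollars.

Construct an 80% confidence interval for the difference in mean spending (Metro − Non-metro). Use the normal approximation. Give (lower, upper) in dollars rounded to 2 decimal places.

Standard errors of each mean: 207.0/√241 = 13.3340 and 210.7/√231 = 13.8630.
SE(x̄₁ − x̄₂) = √(13.3340² + 13.8630²) = 19.2348 for independent samples with unequal variances.
With z* = 1.282, the margin is 1.282 × 19.2348 = 24.6590.
x̄₁ − x̄₂ = 542.5 − 635.6 = -93.1000; the interval is -93.1000 ± 24.6590 = (-117.76, -68.44).

(-117.76, -68.44)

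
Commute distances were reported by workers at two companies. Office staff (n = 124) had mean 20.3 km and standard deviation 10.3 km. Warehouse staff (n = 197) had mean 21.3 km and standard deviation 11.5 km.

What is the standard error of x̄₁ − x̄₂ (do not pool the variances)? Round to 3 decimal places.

1.236

SE₁ = s₁/√n₁ = 10.3/√124 = 0.9250; SE₂ = 11.5/√197 = 0.8193.
Independent samples, unequal variances: SE_diff = √(SE₁² + SE₂²) = √(0.855625 + 0.67125249) = 1.2357.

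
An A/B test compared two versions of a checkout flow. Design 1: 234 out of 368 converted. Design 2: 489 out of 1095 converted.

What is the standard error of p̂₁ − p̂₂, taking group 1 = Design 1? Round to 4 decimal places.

0.0292

Sample proportions: 234/368 = 0.6359, 489/1095 = 0.4466.
Each SE is √(p̂(1−p̂)/n): √(0.6359·0.3641/368) = 0.02508 and √(0.4466·0.5534/1095) = 0.01502.
SE(p̂₁ − p̂₂) = √(SE₁² + SE₂²) = √(0.0006290064 + 0.0002256004) = 0.02923, since the two samples are independent.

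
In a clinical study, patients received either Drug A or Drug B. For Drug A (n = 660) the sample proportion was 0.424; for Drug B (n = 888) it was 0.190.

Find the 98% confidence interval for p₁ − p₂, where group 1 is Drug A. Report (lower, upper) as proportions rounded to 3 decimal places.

SE₁ = √(p̂₁(1−p̂₁)/n₁) = √(0.4240·0.5760/660) = 0.01924; SE₂ = √(0.1900·0.8100/888) = 0.01316.
Independent samples: SE of the difference = √(SE₁² + SE₂²) = √(0.0003701776 + 0.0001731856) = 0.02331.
z* for 98% confidence is 2.326, so the margin of error is 2.326 × 0.02331 = 0.05422.
Point estimate p̂₁ − p̂₂ = 0.4240 − 0.1900 = 0.2340.
0.2340 ± 0.05422 → (0.180, 0.288).

(0.180, 0.288)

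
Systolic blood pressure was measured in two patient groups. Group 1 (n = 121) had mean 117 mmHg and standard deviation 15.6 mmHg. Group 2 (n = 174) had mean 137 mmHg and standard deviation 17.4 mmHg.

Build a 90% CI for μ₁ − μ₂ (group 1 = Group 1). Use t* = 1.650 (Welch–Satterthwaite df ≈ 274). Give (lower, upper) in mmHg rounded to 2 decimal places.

SE₁ = s₁/√n₁ = 15.6/√121 = 1.4182; SE₂ = 17.4/√174 = 1.3191.
Independent samples, unequal variances: SE_diff = √(SE₁² + SE₂²) = √(2.01129124 + 1.74002481) = 1.9368.
t* = 1.650, so margin of error = 1.650 × 1.9368 = 3.1957.
Difference in means = 117 − 137 = -20.0000.
-20.0000 ± 3.1957 → (-23.20, -16.80).

(-23.20, -16.80)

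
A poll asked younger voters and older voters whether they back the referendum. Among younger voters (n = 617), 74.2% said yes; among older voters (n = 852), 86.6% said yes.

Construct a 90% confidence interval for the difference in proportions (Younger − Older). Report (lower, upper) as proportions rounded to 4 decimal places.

The two standard errors are √(0.7420×0.2580/617) = 0.01761 and √(0.8660×0.1340/852) = 0.01167.
Because the samples are independent, SE_diff = √(0.01761² + 0.01167²) = 0.02113.
Using z* = 1.645 for 90%, ME = 1.645 × 0.02113 = 0.03476.
p̂₁ − p̂₂ = -0.1240; interval -0.1240 ± 0.03476 gives (-0.1588, -0.0892).

(-0.1588, -0.0892)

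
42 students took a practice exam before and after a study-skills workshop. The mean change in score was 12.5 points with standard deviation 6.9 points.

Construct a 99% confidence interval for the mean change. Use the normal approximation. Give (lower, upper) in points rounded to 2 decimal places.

(9.76, 15.24)

Paired design: SE = s_d/√n = 6.9/√42 = 1.0647.
z* = 2.576; margin of error = 2.576 × 1.0647 = 2.7427.
12.5 ± 2.7427 → (9.76, 15.24).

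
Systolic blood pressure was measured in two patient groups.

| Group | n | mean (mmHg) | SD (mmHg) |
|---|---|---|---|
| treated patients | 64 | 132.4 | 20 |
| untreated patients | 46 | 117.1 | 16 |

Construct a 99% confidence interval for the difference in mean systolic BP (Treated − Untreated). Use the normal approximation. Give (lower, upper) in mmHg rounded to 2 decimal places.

Per-group SEs: s₁/√n₁ = 20/√64 = 2.5000, s₂/√n₂ = 16/√46 = 2.3591.
Unpooled SE of the difference: √(6.25 + 5.56535281) = 3.4373.
Margin of error = z* · SE = 2.576 × 3.4373 = 8.8545.
x̄₁ − x̄₂ = 132.4 − 117.1 = 15.3000.
CI: 15.3000 ± 8.8545 = (6.45, 24.15).

(6.45, 24.15)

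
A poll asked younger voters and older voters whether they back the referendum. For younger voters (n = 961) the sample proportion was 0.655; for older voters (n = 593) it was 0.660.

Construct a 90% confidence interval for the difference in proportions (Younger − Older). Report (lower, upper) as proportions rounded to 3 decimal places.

SE₁ = √(p̂₁(1−p̂₁)/n₁) = √(0.6550·0.3450/961) = 0.01533; SE₂ = √(0.6600·0.3400/593) = 0.01945.
Independent samples: SE of the difference = √(SE₁² + SE₂²) = √(0.0002350089 + 0.0003783025) = 0.02477.
z* for 90% confidence is 1.645, so the margin of error is 1.645 × 0.02477 = 0.04075.
Point estimate p̂₁ − p̂₂ = 0.6550 − 0.6600 = -0.0050.
-0.0050 ± 0.04075 → (-0.046, 0.036).

(-0.046, 0.036)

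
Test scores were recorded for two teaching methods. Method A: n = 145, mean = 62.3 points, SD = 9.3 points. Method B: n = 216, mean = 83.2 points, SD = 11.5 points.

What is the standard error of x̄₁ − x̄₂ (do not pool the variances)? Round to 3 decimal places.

1.099

Per-group SEs: s₁/√n₁ = 9.3/√145 = 0.7723, s₂/√n₂ = 11.5/√216 = 0.7825.
Unpooled SE of the difference: √(0.59644729 + 0.61230625) = 1.0994.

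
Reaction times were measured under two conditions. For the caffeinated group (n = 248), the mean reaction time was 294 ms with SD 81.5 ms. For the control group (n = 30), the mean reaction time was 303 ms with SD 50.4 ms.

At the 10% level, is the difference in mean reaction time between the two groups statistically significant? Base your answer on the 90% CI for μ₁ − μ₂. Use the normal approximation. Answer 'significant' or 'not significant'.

not significant

SE₁ = s₁/√n₁ = 81.5/√248 = 5.1753; SE₂ = 50.4/√30 = 9.2017.
Independent samples, unequal variances: SE_diff = √(SE₁² + SE₂²) = √(26.78373009 + 84.67128289) = 10.5572.
z* = 1.645, so margin of error = 1.645 × 10.5572 = 17.3666.
Difference in means = 294 − 303 = -9.0000.
-9.0000 ± 17.3666 → (-26.3666, 8.3666).
The interval (-26.3666, 8.3666) contains 0, so the difference is not significant.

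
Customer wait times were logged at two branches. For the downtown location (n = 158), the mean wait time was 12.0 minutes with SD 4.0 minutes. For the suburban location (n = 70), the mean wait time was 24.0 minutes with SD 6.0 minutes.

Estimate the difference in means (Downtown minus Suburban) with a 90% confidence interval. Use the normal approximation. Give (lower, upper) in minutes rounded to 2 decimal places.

Per-group SEs: s₁/√n₁ = 4.0/√158 = 0.3182, s₂/√n₂ = 6.0/√70 = 0.7171.
Unpooled SE of the difference: √(0.10125124 + 0.51423241) = 0.7845.
Margin of error = z* · SE = 1.645 × 0.7845 = 1.2905.
x̄₁ − x̄₂ = 12.0 − 24.0 = -12.0000.
CI: -12.0000 ± 1.2905 = (-13.29, -10.71).

(-13.29, -10.71)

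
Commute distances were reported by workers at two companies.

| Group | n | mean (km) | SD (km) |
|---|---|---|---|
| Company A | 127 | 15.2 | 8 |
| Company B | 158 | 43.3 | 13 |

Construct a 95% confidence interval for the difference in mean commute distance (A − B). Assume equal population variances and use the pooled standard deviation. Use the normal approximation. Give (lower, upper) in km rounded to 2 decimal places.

s_p = √[((n₁−1)s₁² + (n₂−1)s₂²)/(n₁+n₂−2)] = √[(126·8² + 157·13²)/283] = 11.0567.
SE = 11.0567·√(1/127 + 1/158) = 1.3177.
With z* = 1.960, margin = 1.960 × 1.3177 = 2.5827.
x̄₁ − x̄₂ = 15.2 − 43.3 = -28.1000; interval -28.1000 ± 2.5827 = (-30.68, -25.52).

(-30.68, -25.52)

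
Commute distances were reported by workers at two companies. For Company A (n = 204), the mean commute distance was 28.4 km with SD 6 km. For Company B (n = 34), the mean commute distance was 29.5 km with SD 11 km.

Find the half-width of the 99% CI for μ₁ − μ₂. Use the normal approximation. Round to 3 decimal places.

4.979

SE₁ = s₁/√n₁ = 6/√204 = 0.4201; SE₂ = 11/√34 = 1.8865.
Independent samples, unequal variances: SE_diff = √(SE₁² + SE₂²) = √(0.17648401 + 3.55888225) = 1.9327.
z* = 2.576, so margin of error = 2.576 × 1.9327 = 4.9786.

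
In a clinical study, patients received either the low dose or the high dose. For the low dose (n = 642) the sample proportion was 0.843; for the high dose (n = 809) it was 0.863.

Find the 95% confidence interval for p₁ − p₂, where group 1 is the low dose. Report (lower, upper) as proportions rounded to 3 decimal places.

(-0.057, 0.017)

Each SE is √(p̂(1−p̂)/n): √(0.8430·0.1570/642) = 0.01436 and √(0.8630·0.1370/809) = 0.01209.
SE(p̂₁ − p̂₂) = √(SE₁² + SE₂²) = √(0.0002062096 + 0.0001461681) = 0.01877, since the two samples are independent.
At 95% confidence z* = 1.960; margin = 1.960 × 0.01877 = 0.03679.
The difference is 0.8430 − 0.8630 = -0.0200, so the interval is -0.0200 ± 0.03679 = (-0.057, 0.017).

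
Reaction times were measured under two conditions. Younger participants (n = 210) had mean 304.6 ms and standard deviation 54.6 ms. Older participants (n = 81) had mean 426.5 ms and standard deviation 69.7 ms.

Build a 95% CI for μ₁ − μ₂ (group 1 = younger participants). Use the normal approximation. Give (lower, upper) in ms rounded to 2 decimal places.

(-138.78, -105.02)

SE₁ = s₁/√n₁ = 54.6/√210 = 3.7678; SE₂ = 69.7/√81 = 7.7444.
Independent samples, unequal variances: SE_diff = √(SE₁² + SE₂²) = √(14.19631684 + 59.97573136) = 8.6123.
z* = 1.960, so margin of error = 1.960 × 8.6123 = 16.8801.
Difference in means = 304.6 − 426.5 = -121.9000.
-121.9000 ± 16.8801 → (-138.78, -105.02).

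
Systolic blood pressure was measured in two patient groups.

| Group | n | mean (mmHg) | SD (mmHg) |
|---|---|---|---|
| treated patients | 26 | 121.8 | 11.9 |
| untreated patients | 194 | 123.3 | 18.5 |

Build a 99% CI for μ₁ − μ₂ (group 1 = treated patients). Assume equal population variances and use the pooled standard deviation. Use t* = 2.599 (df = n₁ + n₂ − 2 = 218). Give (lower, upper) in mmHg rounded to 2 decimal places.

(-11.20, 8.20)

Pooled variance s_p² = [25·11.9² + 193·18.5²] / (26+194−2) = 319.2408, so s_p = 17.8673.
SE_diff = s_p·√(1/n₁ + 1/n₂) = 17.8673·√(1/26 + 1/194) = 3.7315.
t* = 2.599; margin = 2.599 × 3.7315 = 9.6982.
Difference = 121.8 − 123.3 = -1.5000.
-1.5000 ± 9.6982 → (-11.20, 8.20).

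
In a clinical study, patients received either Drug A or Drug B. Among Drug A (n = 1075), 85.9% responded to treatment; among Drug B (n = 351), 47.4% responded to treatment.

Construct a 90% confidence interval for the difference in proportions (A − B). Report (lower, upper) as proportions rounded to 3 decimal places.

Each SE is √(p̂(1−p̂)/n): √(0.8590·0.1410/1075) = 0.01061 and √(0.4740·0.5260/351) = 0.02665.
SE(p̂₁ − p̂₂) = √(SE₁² + SE₂²) = √(0.0001125721 + 0.0007102225) = 0.02868, since the two samples are independent.
At 90% confidence z* = 1.645; margin = 1.645 × 0.02868 = 0.04718.
The difference is 0.8590 − 0.4740 = 0.3850, so the interval is 0.3850 ± 0.04718 = (0.338, 0.432).

(0.338, 0.432)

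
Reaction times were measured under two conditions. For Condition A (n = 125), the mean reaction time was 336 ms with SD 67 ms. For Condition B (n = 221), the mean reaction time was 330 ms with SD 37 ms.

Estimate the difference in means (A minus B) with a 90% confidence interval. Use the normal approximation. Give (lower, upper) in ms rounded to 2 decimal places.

(-4.67, 16.67)

Standard errors of each mean: 67/√125 = 5.9927 and 37/√221 = 2.4889.
SE(x̄₁ − x̄₂) = √(5.9927² + 2.4889²) = 6.4890 for independent samples with unequal variances.
With z* = 1.645, the margin is 1.645 × 6.4890 = 10.6744.
x̄₁ − x̄₂ = 336 − 330 = 6.0000; the interval is 6.0000 ± 10.6744 = (-4.67, 16.67).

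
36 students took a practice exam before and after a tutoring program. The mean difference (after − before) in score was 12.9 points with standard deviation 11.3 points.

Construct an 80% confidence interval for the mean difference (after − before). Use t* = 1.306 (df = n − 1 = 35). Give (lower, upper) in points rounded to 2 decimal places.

(10.44, 15.36)

Paired design: SE = s_d/√n = 11.3/√36 = 1.8833.
t* = 1.306; margin of error = 1.306 × 1.8833 = 2.4596.
12.9 ± 2.4596 → (10.44, 15.36).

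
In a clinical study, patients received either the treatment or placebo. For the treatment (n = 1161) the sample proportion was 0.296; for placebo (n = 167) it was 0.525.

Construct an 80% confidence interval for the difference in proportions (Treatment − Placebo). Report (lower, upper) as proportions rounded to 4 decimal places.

Each SE is √(p̂(1−p̂)/n): √(0.2960·0.7040/1161) = 0.01340 and √(0.5250·0.4750/167) = 0.03864.
SE(p̂₁ − p̂₂) = √(SE₁² + SE₂²) = √(0.00017956 + 0.0014930496) = 0.04090, since the two samples are independent.
At 80% confidence z* = 1.282; margin = 1.282 × 0.04090 = 0.05243.
The difference is 0.2960 − 0.5250 = -0.2290, so the interval is -0.2290 ± 0.05243 = (-0.2814, -0.1766).

(-0.2814, -0.1766)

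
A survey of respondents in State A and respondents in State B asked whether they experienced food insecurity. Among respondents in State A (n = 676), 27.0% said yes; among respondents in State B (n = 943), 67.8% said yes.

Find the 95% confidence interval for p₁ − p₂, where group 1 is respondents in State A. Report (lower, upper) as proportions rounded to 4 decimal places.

SE₁ = √(p̂₁(1−p̂₁)/n₁) = √(0.2700·0.7300/676) = 0.01708; SE₂ = √(0.6780·0.3220/943) = 0.01522.
Independent samples: SE of the difference = √(SE₁² + SE₂²) = √(0.0002917264 + 0.0002316484) = 0.02288.
z* for 95% confidence is 1.960, so the margin of error is 1.960 × 0.02288 = 0.04484.
Point estimate p̂₁ − p̂₂ = 0.2700 − 0.6780 = -0.4080.
-0.4080 ± 0.04484 → (-0.4528, -0.3632).

(-0.4528, -0.3632)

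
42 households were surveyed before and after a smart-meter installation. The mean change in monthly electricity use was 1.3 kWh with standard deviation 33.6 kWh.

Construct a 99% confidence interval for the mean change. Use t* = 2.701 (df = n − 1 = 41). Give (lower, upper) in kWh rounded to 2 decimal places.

(-12.70, 15.30)

This is a matched-pairs design, so SE = s_d/√n = 33.6/√42 = 5.1846.
Margin = 2.701 × 5.1846 = 14.0036; the interval is 1.3 ± 14.0036 = (-12.70, 15.30).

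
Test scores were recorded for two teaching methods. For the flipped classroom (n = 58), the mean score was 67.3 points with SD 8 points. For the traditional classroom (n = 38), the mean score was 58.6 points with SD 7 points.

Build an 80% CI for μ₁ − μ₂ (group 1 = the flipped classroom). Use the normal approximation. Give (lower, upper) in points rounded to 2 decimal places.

(6.72, 10.68)

Standard errors of each mean: 8/√58 = 1.0505 and 7/√38 = 1.1355.
SE(x̄₁ − x̄₂) = √(1.0505² + 1.1355²) = 1.5469 for independent samples with unequal variances.
With z* = 1.282, the margin is 1.282 × 1.5469 = 1.9831.
x̄₁ − x̄₂ = 67.3 − 58.6 = 8.7000; the interval is 8.7000 ± 1.9831 = (6.72, 10.68).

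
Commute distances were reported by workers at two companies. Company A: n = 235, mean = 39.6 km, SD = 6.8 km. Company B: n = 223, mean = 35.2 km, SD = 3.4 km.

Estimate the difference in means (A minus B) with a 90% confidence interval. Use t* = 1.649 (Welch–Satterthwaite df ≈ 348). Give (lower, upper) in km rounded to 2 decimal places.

SE₁ = s₁/√n₁ = 6.8/√235 = 0.4436; SE₂ = 3.4/√223 = 0.2277.
Independent samples, unequal variances: SE_diff = √(SE₁² + SE₂²) = √(0.19678096 + 0.05184729) = 0.4986.
t* = 1.649, so margin of error = 1.649 × 0.4986 = 0.8222.
Difference in means = 39.6 − 35.2 = 4.4000.
4.4000 ± 0.8222 → (3.58, 5.22).

(3.58, 5.22)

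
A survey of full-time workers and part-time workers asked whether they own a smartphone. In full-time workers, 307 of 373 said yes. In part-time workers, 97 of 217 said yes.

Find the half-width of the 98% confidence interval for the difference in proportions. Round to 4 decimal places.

0.0910

p̂₁ = 307/373 = 0.8231 and p̂₂ = 97/217 = 0.4470.
SE₁ = √(p̂₁(1−p̂₁)/n₁) = √(0.8231·0.1769/373) = 0.01976; SE₂ = √(0.4470·0.5530/217) = 0.03375.
Independent samples: SE of the difference = √(SE₁² + SE₂²) = √(0.0003904576 + 0.0011390625) = 0.03911.
z* for 98% confidence is 2.326, so the margin of error is 2.326 × 0.03911 = 0.09097.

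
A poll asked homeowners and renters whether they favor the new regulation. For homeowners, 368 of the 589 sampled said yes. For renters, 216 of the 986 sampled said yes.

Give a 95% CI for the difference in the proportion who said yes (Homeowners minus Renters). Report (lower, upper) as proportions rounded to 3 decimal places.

(0.359, 0.453)

Sample proportions: 368/589 = 0.6248, 216/986 = 0.2191.
Each SE is √(p̂(1−p̂)/n): √(0.6248·0.3752/589) = 0.01995 and √(0.2191·0.7809/986) = 0.01317.
SE(p̂₁ − p̂₂) = √(SE₁² + SE₂²) = √(0.0003980025 + 0.0001734489) = 0.02391, since the two samples are independent.
At 95% confidence z* = 1.960; margin = 1.960 × 0.02391 = 0.04686.
The difference is 0.6248 − 0.2191 = 0.4057, so the interval is 0.4057 ± 0.04686 = (0.359, 0.453).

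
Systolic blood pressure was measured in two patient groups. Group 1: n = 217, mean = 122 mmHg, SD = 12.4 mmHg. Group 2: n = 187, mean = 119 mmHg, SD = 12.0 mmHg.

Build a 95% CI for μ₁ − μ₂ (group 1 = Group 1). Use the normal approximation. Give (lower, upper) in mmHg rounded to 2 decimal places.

(0.62, 5.38)

Standard errors of each mean: 12.4/√217 = 0.8418 and 12.0/√187 = 0.8775.
SE(x̄₁ − x̄₂) = √(0.8418² + 0.8775²) = 1.2160 for independent samples with unequal variances.
With z* = 1.960, the margin is 1.960 × 1.2160 = 2.3834.
x̄₁ − x̄₂ = 122 − 119 = 3.0000; the interval is 3.0000 ± 2.3834 = (0.62, 5.38).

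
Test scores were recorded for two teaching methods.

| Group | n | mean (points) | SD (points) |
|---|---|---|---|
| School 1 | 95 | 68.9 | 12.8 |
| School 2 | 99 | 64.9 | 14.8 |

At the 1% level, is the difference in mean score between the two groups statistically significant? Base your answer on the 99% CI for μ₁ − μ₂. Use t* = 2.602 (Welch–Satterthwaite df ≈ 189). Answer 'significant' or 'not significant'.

not significant

Per-group SEs: s₁/√n₁ = 12.8/√95 = 1.3133, s₂/√n₂ = 14.8/√99 = 1.4875.
Unpooled SE of the difference: √(1.72475689 + 2.21265625) = 1.9843.
Margin of error = t* · SE = 2.602 × 1.9843 = 5.1631.
x̄₁ − x̄₂ = 68.9 − 64.9 = 4.0000.
CI: 4.0000 ± 5.1631 = (-1.1631, 9.1631).
The interval (-1.1631, 9.1631) contains 0, so the difference is not significant.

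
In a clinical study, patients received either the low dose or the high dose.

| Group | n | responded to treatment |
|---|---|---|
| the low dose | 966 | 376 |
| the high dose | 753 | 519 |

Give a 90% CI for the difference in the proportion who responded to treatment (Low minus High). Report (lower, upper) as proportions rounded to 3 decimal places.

(-0.338, -0.262)

p̂₁ = 376/966 = 0.3892 and p̂₂ = 519/753 = 0.6892.
SE₁ = √(p̂₁(1−p̂₁)/n₁) = √(0.3892·0.6108/966) = 0.01569; SE₂ = √(0.6892·0.3108/753) = 0.01687.
Independent samples: SE of the difference = √(SE₁² + SE₂²) = √(0.0002461761 + 0.0002845969) = 0.02304.
z* for 90% confidence is 1.645, so the margin of error is 1.645 × 0.02304 = 0.03790.
Point estimate p̂₁ − p̂₂ = 0.3892 − 0.6892 = -0.3000.
-0.3000 ± 0.03790 → (-0.338, -0.262).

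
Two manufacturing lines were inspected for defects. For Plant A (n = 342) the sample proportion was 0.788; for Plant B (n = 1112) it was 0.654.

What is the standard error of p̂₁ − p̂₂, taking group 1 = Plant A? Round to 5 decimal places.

Each SE is √(p̂(1−p̂)/n): √(0.7880·0.2120/342) = 0.02210 and √(0.6540·0.3460/1112) = 0.01427.
SE(p̂₁ − p̂₂) = √(SE₁² + SE₂²) = √(0.00048841 + 0.0002036329) = 0.02631, since the two samples are independent.

0.02631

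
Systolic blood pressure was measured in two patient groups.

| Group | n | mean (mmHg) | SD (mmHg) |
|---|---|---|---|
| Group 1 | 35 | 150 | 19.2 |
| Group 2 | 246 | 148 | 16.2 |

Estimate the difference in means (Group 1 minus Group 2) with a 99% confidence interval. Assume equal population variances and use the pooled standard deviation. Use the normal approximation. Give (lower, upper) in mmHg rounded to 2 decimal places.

(-5.72, 9.72)

Pooled variance s_p² = [34·19.2² + 245·16.2²] / (35+246−2) = 275.3819, so s_p = 16.5946.
SE_diff = s_p·√(1/n₁ + 1/n₂) = 16.5946·√(1/35 + 1/246) = 2.9979.
z* = 2.576; margin = 2.576 × 2.9979 = 7.7226.
Difference = 150 − 148 = 2.0000.
2.0000 ± 7.7226 → (-5.72, 9.72).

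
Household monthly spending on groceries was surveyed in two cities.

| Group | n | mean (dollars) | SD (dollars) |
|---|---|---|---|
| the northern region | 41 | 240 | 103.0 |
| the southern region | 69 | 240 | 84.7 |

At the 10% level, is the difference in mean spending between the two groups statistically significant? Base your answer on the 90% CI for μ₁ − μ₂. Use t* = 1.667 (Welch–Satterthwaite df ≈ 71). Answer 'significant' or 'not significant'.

not significant

SE₁ = s₁/√n₁ = 103.0/√41 = 16.0859; SE₂ = 84.7/√69 = 10.1967.
Independent samples, unequal variances: SE_diff = √(SE₁² + SE₂²) = √(258.75617881 + 103.97269089) = 19.0454.
t* = 1.667, so margin of error = 1.667 × 19.0454 = 31.7487.
Difference in means = 240 − 240 = 0.0000.
0.0000 ± 31.7487 → (-31.7487, 31.7487).
The interval (-31.7487, 31.7487) contains 0, so the difference is not significant.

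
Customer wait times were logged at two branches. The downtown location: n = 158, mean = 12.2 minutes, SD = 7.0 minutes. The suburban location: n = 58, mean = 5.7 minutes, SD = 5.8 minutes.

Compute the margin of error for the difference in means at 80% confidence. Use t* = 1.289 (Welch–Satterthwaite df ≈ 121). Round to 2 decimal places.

SE₁ = s₁/√n₁ = 7.0/√158 = 0.5569; SE₂ = 5.8/√58 = 0.7616.
Independent samples, unequal variances: SE_diff = √(SE₁² + SE₂²) = √(0.31013761 + 0.58003456) = 0.9435.
t* = 1.289, so margin of error = 1.289 × 0.9435 = 1.2162.

1.22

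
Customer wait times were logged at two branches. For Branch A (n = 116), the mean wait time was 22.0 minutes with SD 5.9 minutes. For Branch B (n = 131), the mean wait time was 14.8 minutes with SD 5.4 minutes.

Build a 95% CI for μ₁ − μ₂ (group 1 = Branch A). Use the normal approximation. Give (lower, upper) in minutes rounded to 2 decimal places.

(5.78, 8.62)

SE₁ = s₁/√n₁ = 5.9/√116 = 0.5478; SE₂ = 5.4/√131 = 0.4718.
Independent samples, unequal variances: SE_diff = √(SE₁² + SE₂²) = √(0.30008484 + 0.22259524) = 0.7230.
z* = 1.960, so margin of error = 1.960 × 0.7230 = 1.4171.
Difference in means = 22.0 − 14.8 = 7.2000.
7.2000 ± 1.4171 → (5.78, 8.62).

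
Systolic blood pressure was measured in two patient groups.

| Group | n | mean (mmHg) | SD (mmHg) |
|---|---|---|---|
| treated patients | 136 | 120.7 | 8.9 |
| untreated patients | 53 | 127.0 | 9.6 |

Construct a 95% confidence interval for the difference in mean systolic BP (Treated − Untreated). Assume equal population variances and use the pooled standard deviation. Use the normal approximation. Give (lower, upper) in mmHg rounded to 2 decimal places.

(-9.19, -3.41)

Pooled variance s_p² = [135·8.9² + 52·9.6²] / (136+53−2) = 82.8111, so s_p = 9.1001.
SE_diff = s_p·√(1/n₁ + 1/n₂) = 9.1001·√(1/136 + 1/53) = 1.4736.
z* = 1.960; margin = 1.960 × 1.4736 = 2.8883.
Difference = 120.7 − 127.0 = -6.3000.
-6.3000 ± 2.8883 → (-9.19, -3.41).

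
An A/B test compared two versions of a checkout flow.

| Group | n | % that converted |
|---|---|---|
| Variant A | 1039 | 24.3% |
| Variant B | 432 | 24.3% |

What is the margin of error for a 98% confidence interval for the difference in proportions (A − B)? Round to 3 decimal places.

0.057

The two standard errors are √(0.2430×0.7570/1039) = 0.01331 and √(0.2430×0.7570/432) = 0.02064.
Because the samples are independent, SE_diff = √(0.01331² + 0.02064²) = 0.02456.
Using z* = 2.326 for 98%, ME = 2.326 × 0.02456 = 0.05713.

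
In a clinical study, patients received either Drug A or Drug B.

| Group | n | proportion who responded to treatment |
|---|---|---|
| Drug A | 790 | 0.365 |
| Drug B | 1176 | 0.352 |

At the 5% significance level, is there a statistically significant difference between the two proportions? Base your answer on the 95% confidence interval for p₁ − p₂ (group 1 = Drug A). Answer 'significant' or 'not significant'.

not significant

SE₁ = √(p̂₁(1−p̂₁)/n₁) = √(0.3650·0.6350/790) = 0.01713; SE₂ = √(0.3520·0.6480/1176) = 0.01393.
Independent samples: SE of the difference = √(SE₁² + SE₂²) = √(0.0002934369 + 0.0001940449) = 0.02208.
z* for 95% confidence is 1.960, so the margin of error is 1.960 × 0.02208 = 0.04328.
Point estimate p̂₁ − p̂₂ = 0.3650 − 0.3520 = 0.0130.
0.0130 ± 0.04328 → (-0.03028, 0.05628).
The interval (-0.03028, 0.05628) contains 0, so the difference is not significant.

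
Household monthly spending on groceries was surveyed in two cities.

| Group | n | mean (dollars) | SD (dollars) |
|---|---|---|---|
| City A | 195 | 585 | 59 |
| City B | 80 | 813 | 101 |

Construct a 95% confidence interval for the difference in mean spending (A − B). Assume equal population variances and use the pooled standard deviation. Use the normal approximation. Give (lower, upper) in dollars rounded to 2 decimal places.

(-247.17, -208.83)

s_p = √[((n₁−1)s₁² + (n₂−1)s₂²)/(n₁+n₂−2)] = √[(194·59² + 79·101²)/273] = 73.6588.
SE = 73.6588·√(1/195 + 1/80) = 9.7798.
With z* = 1.960, margin = 1.960 × 9.7798 = 19.1684.
x̄₁ − x̄₂ = 585 − 813 = -228.0000; interval -228.0000 ± 19.1684 = (-247.17, -208.83).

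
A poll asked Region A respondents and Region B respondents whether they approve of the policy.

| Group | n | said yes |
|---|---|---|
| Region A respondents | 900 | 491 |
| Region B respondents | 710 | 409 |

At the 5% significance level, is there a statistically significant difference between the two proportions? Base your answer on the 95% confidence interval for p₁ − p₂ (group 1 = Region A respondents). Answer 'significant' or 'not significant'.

First, p̂₁ = 491/900 = 0.5456; p̂₂ = 409/710 = 0.5761.
The two standard errors are √(0.5456×0.4544/900) = 0.01660 and √(0.5761×0.4239/710) = 0.01855.
Because the samples are independent, SE_diff = √(0.01660² + 0.01855²) = 0.02489.
Using z* = 1.960 for 95%, ME = 1.960 × 0.02489 = 0.04878.
p̂₁ − p̂₂ = -0.0305; interval -0.0305 ± 0.04878 gives (-0.07928, 0.01828).
The interval (-0.07928, 0.01828) contains 0, so the difference is not significant.

not significant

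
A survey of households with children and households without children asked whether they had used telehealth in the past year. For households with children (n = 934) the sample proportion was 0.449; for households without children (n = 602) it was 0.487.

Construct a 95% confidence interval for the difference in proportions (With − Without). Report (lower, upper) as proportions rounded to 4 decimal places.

(-0.0891, 0.0131)

The two standard errors are √(0.4490×0.5510/934) = 0.01628 and √(0.4870×0.5130/602) = 0.02037.
Because the samples are independent, SE_diff = √(0.01628² + 0.02037²) = 0.02608.
Using z* = 1.960 for 95%, ME = 1.960 × 0.02608 = 0.05112.
p̂₁ − p̂₂ = -0.0380; interval -0.0380 ± 0.05112 gives (-0.0891, 0.0131).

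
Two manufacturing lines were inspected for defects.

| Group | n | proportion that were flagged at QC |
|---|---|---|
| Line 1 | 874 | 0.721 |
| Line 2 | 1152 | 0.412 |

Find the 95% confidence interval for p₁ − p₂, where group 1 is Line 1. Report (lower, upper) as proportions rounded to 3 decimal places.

(0.268, 0.350)

SE₁ = √(p̂₁(1−p̂₁)/n₁) = √(0.7210·0.2790/874) = 0.01517; SE₂ = √(0.4120·0.5880/1152) = 0.01450.
Independent samples: SE of the difference = √(SE₁² + SE₂²) = √(0.0002301289 + 0.00021025) = 0.02099.
z* for 95% confidence is 1.960, so the margin of error is 1.960 × 0.02099 = 0.04114.
Point estimate p̂₁ − p̂₂ = 0.7210 − 0.4120 = 0.3090.
0.3090 ± 0.04114 → (0.268, 0.350).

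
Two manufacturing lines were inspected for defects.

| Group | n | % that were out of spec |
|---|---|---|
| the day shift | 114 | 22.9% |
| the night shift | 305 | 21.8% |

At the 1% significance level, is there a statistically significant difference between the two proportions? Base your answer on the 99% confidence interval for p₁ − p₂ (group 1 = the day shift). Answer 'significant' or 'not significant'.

not significant

The two standard errors are √(0.2290×0.7710/114) = 0.03935 and √(0.2180×0.7820/305) = 0.02364.
Because the samples are independent, SE_diff = √(0.03935² + 0.02364²) = 0.04591.
Using z* = 2.576 for 99%, ME = 2.576 × 0.04591 = 0.11826.
p̂₁ − p̂₂ = 0.0110; interval 0.0110 ± 0.11826 gives (-0.10726, 0.12926).
The interval (-0.10726, 0.12926) contains 0, so the difference is not significant.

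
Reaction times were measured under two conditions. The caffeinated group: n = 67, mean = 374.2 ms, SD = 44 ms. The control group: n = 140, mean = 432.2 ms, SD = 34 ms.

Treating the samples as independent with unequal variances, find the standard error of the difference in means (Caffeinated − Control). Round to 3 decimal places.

Standard errors of each mean: 44/√67 = 5.3755 and 34/√140 = 2.8735.
SE(x̄₁ − x̄₂) = √(5.3755² + 2.8735²) = 6.0953 for independent samples with unequal variances.

6.095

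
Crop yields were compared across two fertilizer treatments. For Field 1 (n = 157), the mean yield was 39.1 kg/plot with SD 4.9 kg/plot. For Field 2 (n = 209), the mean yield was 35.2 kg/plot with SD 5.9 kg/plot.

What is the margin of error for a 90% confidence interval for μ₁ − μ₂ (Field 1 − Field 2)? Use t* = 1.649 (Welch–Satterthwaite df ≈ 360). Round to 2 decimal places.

0.93

SE₁ = s₁/√n₁ = 4.9/√157 = 0.3911; SE₂ = 5.9/√209 = 0.4081.
Independent samples, unequal variances: SE_diff = √(SE₁² + SE₂²) = √(0.15295921 + 0.16654561) = 0.5652.
t* = 1.649, so margin of error = 1.649 × 0.5652 = 0.9320.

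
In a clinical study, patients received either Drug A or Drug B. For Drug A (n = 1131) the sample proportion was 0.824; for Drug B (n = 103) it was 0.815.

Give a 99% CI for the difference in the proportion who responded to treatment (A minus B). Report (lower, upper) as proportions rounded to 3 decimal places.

(-0.094, 0.112)

Each SE is √(p̂(1−p̂)/n): √(0.8240·0.1760/1131) = 0.01132 and √(0.8150·0.1850/103) = 0.03826.
SE(p̂₁ − p̂₂) = √(SE₁² + SE₂²) = √(0.0001281424 + 0.0014638276) = 0.03990, since the two samples are independent.
At 99% confidence z* = 2.576; margin = 2.576 × 0.03990 = 0.10278.
The difference is 0.8240 − 0.8150 = 0.0090, so the interval is 0.0090 ± 0.10278 = (-0.094, 0.112).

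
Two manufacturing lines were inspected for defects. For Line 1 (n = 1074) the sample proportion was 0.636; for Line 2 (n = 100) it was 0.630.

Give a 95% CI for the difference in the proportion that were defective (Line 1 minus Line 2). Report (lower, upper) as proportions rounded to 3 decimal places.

(-0.093, 0.105)

Each SE is √(p̂(1−p̂)/n): √(0.6360·0.3640/1074) = 0.01468 and √(0.6300·0.3700/100) = 0.04828.
SE(p̂₁ − p̂₂) = √(SE₁² + SE₂²) = √(0.0002155024 + 0.0023309584) = 0.05046, since the two samples are independent.
At 95% confidence z* = 1.960; margin = 1.960 × 0.05046 = 0.09890.
The difference is 0.6360 − 0.6300 = 0.0060, so the interval is 0.0060 ± 0.09890 = (-0.093, 0.105).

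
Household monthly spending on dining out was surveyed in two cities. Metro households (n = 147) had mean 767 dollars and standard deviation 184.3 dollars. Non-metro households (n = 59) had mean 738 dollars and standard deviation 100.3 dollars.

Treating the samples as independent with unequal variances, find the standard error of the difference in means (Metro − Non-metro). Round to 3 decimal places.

Standard errors of each mean: 184.3/√147 = 15.2008 and 100.3/√59 = 13.0579.
SE(x̄₁ − x̄₂) = √(15.2008² + 13.0579²) = 20.0393 for independent samples with unequal variances.

20.039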